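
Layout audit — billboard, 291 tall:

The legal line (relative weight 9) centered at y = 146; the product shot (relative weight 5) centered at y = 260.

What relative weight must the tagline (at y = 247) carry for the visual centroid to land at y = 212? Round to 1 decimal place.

w ≈ 10.1

Existing Σw = 14 (9 + 5); existing moment 9·146 + 5·260 = 2614.
Set Σw·y/Σw = 212: (2614 + 247w) = 212·(14 + w).
Rearranging, w·(247 − 212) = 212·14 − 2614 = 354, so w ≈ 354/35 = 10.11.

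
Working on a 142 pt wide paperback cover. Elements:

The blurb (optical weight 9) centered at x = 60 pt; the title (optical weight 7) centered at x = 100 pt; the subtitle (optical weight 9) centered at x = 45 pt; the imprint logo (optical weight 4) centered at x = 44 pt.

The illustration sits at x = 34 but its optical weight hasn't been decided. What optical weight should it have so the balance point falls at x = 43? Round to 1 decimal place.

w ≈ 63.8

Known weights sum to 9 + 7 + 9 + 4 = 29; their moment is 9·60 + 7·100 + 9·45 + 4·44 = 1821.
Balance at x = 43 requires (1821 + w·34) / (29 + w) = 43.
Solving: w = (43·29 − 1821) / (34 − 43) = -574 / -9 ≈ 63.78.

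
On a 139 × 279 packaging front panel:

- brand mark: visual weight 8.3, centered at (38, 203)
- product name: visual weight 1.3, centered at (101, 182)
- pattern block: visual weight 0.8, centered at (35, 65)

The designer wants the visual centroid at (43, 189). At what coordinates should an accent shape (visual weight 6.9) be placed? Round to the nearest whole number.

(39, 188)

With the accent shape, Σw becomes 8.3 + 1.3 + 0.8 + 6.9 = 17.3.
x: need Σw·x = 17.3·43 = 743.9. Existing = 8.3·38 + 1.3·101 + 0.8·35 = 474.7. Remainder 269.2 / 6.9 ≈ 39.01.
y: need Σw·y = 17.3·189 = 3269.7. Existing = 8.3·203 + 1.3·182 + 0.8·65 = 1973.5. Remainder 1296.2 / 6.9 ≈ 187.86.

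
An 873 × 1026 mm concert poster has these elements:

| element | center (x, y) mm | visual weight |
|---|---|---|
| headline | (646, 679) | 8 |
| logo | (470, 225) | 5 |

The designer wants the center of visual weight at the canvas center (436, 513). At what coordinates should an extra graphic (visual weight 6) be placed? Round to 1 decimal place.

(127.7, 531.7)

New total weight: (8 + 5) + 6 = 19.
x: target moment 19×436 = 8284; current 8·646 + 5·470 = 7518; the extra graphic supplies 766, so x = 766/6 ≈ 127.67.
y: target moment 19×513 = 9747; current 8·679 + 5·225 = 6557; the extra graphic supplies 3190, so y = 3190/6 ≈ 531.67.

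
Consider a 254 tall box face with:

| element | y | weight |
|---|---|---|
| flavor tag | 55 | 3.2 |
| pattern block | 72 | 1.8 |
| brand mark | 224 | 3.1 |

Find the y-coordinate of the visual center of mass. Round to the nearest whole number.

Σw = 3.2 + 1.8 + 3.1 = 8.1.
y-moment: 3.2·55 + 1.8·72 + 3.1·224 = 1000.0; centroid 1000.0/8.1 ≈ 123.46.

y ≈ 123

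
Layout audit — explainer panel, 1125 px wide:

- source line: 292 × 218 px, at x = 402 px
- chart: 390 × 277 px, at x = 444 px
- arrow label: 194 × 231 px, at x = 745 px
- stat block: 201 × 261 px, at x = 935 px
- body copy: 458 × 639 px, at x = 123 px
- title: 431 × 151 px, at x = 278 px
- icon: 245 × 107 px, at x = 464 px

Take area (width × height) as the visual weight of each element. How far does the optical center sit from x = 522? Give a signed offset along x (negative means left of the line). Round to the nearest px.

Areas: source line 292·218 = 63656, chart 390·277 = 108030, arrow label 194·231 = 44814, stat block 201·261 = 52461, body copy 458·639 = 292662, title 431·151 = 65081, icon 245·107 = 26215. Total weight = 652919.
x: moment 222246201 / weight 652919 ≈ 340.39
Offset from x = 522: 340.39 − 522 ≈ -181.61.

≈ -182 px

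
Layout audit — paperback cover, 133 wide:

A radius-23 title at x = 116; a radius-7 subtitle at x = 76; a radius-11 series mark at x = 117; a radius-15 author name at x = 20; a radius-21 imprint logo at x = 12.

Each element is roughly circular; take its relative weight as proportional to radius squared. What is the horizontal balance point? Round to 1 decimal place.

r² weights: title 23² = 529, subtitle 7² = 49, series mark 11² = 121, author name 15² = 225, imprint logo 21² = 441. Total = 1365.
Σw·x = 529·116 + 49·76 + 121·117 + 225·20 + 441·12 = 89037, so x̄ = 89037/1365 ≈ 65.23.

x ≈ 65.2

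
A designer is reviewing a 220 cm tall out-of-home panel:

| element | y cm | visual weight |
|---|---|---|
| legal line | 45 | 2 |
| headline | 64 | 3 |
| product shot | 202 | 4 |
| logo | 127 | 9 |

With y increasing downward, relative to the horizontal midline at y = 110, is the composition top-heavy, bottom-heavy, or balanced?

bottom-heavy

Total weight = 2 + 3 + 4 + 9 = 18.
y: (2·45 + 3·64 + 4·202 + 9·127) / 18 = 2233 / 18 ≈ 124.06
Since 124.1 is below (larger y than) 110, the composition reads bottom-heavy.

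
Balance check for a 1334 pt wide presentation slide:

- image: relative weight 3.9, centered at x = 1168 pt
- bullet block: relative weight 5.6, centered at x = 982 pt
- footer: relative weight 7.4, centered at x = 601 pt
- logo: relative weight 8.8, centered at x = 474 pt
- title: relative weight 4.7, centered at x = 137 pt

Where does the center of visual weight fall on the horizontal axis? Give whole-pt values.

Σw = 3.9 + 5.6 + 7.4 + 8.8 + 4.7 = 30.4.
Σw·x = 3.9·1168 + 5.6·982 + 7.4·601 + 8.8·474 + 4.7·137 = 19316.9, so x̄ = 19316.9/30.4 ≈ 635.42.

x ≈ 635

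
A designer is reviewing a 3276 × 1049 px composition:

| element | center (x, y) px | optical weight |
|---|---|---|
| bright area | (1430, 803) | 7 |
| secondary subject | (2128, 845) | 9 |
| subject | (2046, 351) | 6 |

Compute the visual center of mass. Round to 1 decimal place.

(1883.5, 696.9)

Weights sum to 7 + 9 + 6 = 22.
x: (7·1430 + 9·2128 + 6·2046) / 22 = 41438 / 22 ≈ 1883.55
y: (7·803 + 9·845 + 6·351) / 22 = 15332 / 22 ≈ 696.91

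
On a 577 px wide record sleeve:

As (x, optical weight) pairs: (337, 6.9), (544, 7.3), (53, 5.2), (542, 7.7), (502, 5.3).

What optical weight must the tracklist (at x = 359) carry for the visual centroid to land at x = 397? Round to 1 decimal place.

w ≈ 14.3

Known weights sum to 6.9 + 7.3 + 5.2 + 7.7 + 5.3 = 32.4; their moment is 6.9·337 + 7.3·544 + 5.2·53 + 7.7·542 + 5.3·502 = 13406.1.
Balance at x = 397 requires (13406.1 + w·359) / (32.4 + w) = 397.
Solving: w = (397·32.4 − 13406.1) / (359 − 397) = -543.3 / -38 ≈ 14.30.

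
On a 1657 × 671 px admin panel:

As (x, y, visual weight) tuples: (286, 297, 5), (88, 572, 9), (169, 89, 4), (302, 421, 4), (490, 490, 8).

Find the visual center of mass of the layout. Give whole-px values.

Total weight = 5 + 9 + 4 + 4 + 8 = 30.
x: (5·286 + 9·88 + 4·169 + 4·302 + 8·490) / 30 = 8026 / 30 ≈ 267.53
y: (5·297 + 9·572 + 4·89 + 4·421 + 8·490) / 30 = 12593 / 30 ≈ 419.77

(268, 420)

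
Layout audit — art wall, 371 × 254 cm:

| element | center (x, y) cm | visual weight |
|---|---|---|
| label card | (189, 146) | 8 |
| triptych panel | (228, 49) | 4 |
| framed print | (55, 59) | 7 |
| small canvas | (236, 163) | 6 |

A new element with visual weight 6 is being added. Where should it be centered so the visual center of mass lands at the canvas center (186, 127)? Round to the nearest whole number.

New total weight: (8 + 4 + 7 + 6) + 6 = 31.
Along x: (4225 + 6·x) / 31 = 186 (existing moment 8·189 + 4·228 + 7·55 + 6·236 = 4225) ⇒ x = (5766 − 4225) / 6 ≈ 256.83.
Along y: (2755 + 6·y) / 31 = 127 (existing moment 8·146 + 4·49 + 7·59 + 6·163 = 2755) ⇒ y = (3937 − 2755) / 6 ≈ 197.00.

(257, 197)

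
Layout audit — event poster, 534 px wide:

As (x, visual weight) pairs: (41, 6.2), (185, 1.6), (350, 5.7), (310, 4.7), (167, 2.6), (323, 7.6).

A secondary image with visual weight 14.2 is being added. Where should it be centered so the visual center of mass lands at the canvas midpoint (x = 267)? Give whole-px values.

x ≈ 316

After adding the secondary image, total weight = 6.2 + 1.6 + 5.7 + 4.7 + 2.6 + 7.6 + 14.2 = 42.6.
Along x: (6891.2 + 14.2·x) / 42.6 = 267 (existing moment 6.2·41 + 1.6·185 + 5.7·350 + 4.7·310 + 2.6·167 + 7.6·323 = 6891.2) ⇒ x = (11374.2 − 6891.2) / 14.2 ≈ 315.70.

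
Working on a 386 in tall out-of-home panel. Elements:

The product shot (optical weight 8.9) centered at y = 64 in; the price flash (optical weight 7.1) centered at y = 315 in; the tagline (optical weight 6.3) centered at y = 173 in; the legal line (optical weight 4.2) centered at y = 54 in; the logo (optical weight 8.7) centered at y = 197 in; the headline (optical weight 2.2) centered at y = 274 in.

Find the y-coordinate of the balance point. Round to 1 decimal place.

Total weight = 8.9 + 7.1 + 6.3 + 4.2 + 8.7 + 2.2 = 37.4.
y: moment 6439.5 / weight 37.4 ≈ 172.18

y ≈ 172.2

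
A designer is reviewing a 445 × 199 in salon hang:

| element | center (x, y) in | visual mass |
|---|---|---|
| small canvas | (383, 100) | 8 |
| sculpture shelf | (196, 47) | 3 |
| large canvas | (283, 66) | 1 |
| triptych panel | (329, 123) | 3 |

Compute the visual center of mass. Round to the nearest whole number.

(328, 92)

Weights sum to 8 + 3 + 1 + 3 = 15.
x: (8·383 + 3·196 + 1·283 + 3·329) / 15 = 4922 / 15 ≈ 328.13
y: (8·100 + 3·47 + 1·66 + 3·123) / 15 = 1376 / 15 ≈ 91.73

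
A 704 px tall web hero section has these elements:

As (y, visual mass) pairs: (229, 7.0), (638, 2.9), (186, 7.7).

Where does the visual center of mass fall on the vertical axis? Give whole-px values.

Σw = 7.0 + 2.9 + 7.7 = 17.6.
y: (7.0·229 + 2.9·638 + 7.7·186) / 17.6 = 4885.4 / 17.6 ≈ 277.58

y ≈ 278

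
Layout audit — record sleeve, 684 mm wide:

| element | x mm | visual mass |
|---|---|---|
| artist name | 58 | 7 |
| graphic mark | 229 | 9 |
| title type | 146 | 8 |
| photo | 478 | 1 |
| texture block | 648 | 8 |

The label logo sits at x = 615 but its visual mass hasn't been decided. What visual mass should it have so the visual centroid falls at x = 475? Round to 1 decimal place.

w ≈ 45.6

Existing Σw = 33 (7 + 9 + 8 + 1 + 8); existing moment 7·58 + 9·229 + 8·146 + 1·478 + 8·648 = 9297.
Balance at x = 475 requires (9297 + w·615) / (33 + w) = 475.
Rearranging, w·(615 − 475) = 475·33 − 9297 = 6378, so w ≈ 6378/140 = 45.56.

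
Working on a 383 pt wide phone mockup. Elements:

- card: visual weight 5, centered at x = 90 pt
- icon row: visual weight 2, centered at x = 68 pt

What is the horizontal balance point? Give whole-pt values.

Total weight = 5 + 2 = 7.
Σw·x = 5·90 + 2·68 = 586, so x̄ = 586/7 ≈ 83.71.

x ≈ 84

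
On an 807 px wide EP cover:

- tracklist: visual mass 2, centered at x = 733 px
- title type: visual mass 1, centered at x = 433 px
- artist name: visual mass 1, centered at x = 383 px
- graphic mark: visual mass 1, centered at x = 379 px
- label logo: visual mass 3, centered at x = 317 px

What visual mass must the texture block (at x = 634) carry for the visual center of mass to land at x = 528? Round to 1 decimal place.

w ≈ 5.8

Known weights sum to 2 + 1 + 1 + 1 + 3 = 8; their moment is 2·733 + 1·433 + 1·383 + 1·379 + 3·317 = 3612.
Balance at x = 528 requires (3612 + w·634) / (8 + w) = 528.
Rearranging, w·(634 − 528) = 528·8 − 3612 = 612, so w ≈ 612/106 = 5.77.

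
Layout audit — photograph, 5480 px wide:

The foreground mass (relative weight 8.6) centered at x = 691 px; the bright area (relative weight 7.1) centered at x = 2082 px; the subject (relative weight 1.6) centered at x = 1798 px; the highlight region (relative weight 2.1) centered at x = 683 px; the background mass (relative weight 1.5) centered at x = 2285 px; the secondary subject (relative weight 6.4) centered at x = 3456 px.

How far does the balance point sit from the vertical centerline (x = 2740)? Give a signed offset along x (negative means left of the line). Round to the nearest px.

Weights sum to 8.6 + 7.1 + 1.6 + 2.1 + 1.5 + 6.4 = 27.3.
Σw·x = 8.6·691 + 7.1·2082 + 1.6·1798 + 2.1·683 + 1.5·2285 + 6.4·3456 = 50581.8, so x̄ = 50581.8/27.3 ≈ 1852.81.
Against x = 2740, that's 1852.81 − 2740 = -887.19.

≈ -887 px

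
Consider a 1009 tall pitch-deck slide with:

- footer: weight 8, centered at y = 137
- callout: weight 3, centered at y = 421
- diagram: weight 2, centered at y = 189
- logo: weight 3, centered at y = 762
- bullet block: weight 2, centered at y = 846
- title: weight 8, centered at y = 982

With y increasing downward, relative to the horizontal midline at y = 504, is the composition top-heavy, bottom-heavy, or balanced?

Total weight = 8 + 3 + 2 + 3 + 2 + 8 = 26.
y-moment: 8·137 + 3·421 + 2·189 + 3·762 + 2·846 + 8·982 = 14571; centroid 14571/26 ≈ 560.42.
560.4 lies below (larger y than) the midline 504, so the layout is bottom-heavy.

bottom-heavy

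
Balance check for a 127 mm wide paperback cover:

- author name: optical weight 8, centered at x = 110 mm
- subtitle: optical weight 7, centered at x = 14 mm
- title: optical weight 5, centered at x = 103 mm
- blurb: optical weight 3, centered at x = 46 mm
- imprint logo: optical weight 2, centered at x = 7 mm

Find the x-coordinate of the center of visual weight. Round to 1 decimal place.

x ≈ 65.8

Total weight = 8 + 7 + 5 + 3 + 2 = 25.
x-moment: 8·110 + 7·14 + 5·103 + 3·46 + 2·7 = 1645; centroid 1645/25 ≈ 65.80.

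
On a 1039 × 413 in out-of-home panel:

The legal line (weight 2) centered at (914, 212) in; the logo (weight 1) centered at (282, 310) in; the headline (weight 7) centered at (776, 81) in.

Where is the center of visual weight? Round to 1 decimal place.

(754.2, 130.1)

Σw = 2 + 1 + 7 = 10.
x-moment: 2·914 + 1·282 + 7·776 = 7542; centroid 7542/10 ≈ 754.20.
y-moment: 2·212 + 1·310 + 7·81 = 1301; centroid 1301/10 ≈ 130.10.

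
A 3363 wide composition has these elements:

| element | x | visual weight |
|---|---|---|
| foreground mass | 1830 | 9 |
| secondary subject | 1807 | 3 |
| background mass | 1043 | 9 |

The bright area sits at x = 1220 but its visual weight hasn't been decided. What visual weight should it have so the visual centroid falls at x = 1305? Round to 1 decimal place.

Fixed elements: Σw = 9 + 3 + 9 = 21, Σw·x = 9·1830 + 3·1807 + 9·1043 = 31278.
For the centroid to hit 1305: (31278 + w·1220) / (21 + w) = 1305.
Rearranging, w·(1220 − 1305) = 1305·21 − 31278 = -3873, so w ≈ -3873/-85 = 45.56.

w ≈ 45.6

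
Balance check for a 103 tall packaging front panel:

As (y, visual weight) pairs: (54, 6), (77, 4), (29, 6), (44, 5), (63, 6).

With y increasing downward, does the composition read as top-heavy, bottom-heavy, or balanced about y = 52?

Σw = 6 + 4 + 6 + 5 + 6 = 27.
Σw·y = 6·54 + 4·77 + 6·29 + 5·44 + 6·63 = 1404, so ȳ = 1404/27 ≈ 52.00.
The centroid 52.00 matches the midline at 52, so the layout is balanced.

balanced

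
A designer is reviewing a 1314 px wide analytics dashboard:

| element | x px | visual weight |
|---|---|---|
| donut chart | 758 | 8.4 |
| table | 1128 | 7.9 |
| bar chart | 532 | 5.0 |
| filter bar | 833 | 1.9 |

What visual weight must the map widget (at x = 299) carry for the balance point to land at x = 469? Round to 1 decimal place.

w ≈ 50.8

Fixed elements: Σw = 8.4 + 7.9 + 5.0 + 1.9 = 23.2, Σw·x = 8.4·758 + 7.9·1128 + 5.0·532 + 1.9·833 = 19521.1.
Balance at x = 469 requires (19521.1 + w·299) / (23.2 + w) = 469.
So w = (469·23.2 − 19521.1)/(299 − 469) = -8640.3/-170 ≈ 50.83.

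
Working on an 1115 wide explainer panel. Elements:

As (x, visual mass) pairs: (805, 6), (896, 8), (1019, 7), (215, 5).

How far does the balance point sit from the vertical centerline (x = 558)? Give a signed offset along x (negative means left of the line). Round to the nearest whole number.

≈ 219

Σw = 6 + 8 + 7 + 5 = 26.
Σw·x = 6·805 + 8·896 + 7·1019 + 5·215 = 20206, so x̄ = 20206/26 ≈ 777.15.
Offset from x = 558: 777.15 − 558 ≈ 219.15.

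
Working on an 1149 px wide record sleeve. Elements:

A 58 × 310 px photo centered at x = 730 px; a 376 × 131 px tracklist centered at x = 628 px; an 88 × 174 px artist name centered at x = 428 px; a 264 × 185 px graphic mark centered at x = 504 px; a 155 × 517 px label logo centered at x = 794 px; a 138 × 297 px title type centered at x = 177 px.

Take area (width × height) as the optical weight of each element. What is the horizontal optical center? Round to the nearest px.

x ≈ 579

Taking area as weight: photo 58·310 = 17980, tracklist 376·131 = 49256, artist name 88·174 = 15312, graphic mark 264·185 = 48840, label logo 155·517 = 80135, title type 138·297 = 40986. Sum 252509.
Σw·x = 17980·730 + 49256·628 + 15312·428 + 48840·504 + 80135·794 + 40986·177 = 146108776, so x̄ = 146108776/252509 ≈ 578.63.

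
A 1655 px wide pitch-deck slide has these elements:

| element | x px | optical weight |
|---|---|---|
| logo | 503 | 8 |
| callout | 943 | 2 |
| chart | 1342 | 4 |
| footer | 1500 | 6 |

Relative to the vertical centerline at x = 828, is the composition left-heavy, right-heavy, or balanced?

Weights sum to 8 + 2 + 4 + 6 = 20.
x-moment: 8·503 + 2·943 + 4·1342 + 6·1500 = 20278; centroid 20278/20 ≈ 1013.90.
1013.9 vs midline 828 → right-heavy.

right-heavy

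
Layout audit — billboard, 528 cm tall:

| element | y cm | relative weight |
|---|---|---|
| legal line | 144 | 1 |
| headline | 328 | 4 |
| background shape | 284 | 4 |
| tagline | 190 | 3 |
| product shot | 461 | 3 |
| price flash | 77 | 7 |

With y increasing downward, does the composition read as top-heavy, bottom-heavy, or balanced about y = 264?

Total weight = 1 + 4 + 4 + 3 + 3 + 7 = 22.
y: (1·144 + 4·328 + 4·284 + 3·190 + 3·461 + 7·77) / 22 = 5084 / 22 ≈ 231.09
231.1 vs midline 264 → top-heavy.

top-heavy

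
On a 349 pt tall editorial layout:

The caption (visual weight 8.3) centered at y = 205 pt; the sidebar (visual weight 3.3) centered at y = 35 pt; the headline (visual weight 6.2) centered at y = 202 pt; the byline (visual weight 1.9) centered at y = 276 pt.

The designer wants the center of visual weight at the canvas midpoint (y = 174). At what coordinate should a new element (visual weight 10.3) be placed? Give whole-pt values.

With the new element, Σw becomes 8.3 + 3.3 + 6.2 + 1.9 + 10.3 = 30.0.
y: target moment 30.0×174 = 5220.0; current 8.3·205 + 3.3·35 + 6.2·202 + 1.9·276 = 3593.8; the new element supplies 1626.2, so y = 1626.2/10.3 ≈ 157.88.

y ≈ 158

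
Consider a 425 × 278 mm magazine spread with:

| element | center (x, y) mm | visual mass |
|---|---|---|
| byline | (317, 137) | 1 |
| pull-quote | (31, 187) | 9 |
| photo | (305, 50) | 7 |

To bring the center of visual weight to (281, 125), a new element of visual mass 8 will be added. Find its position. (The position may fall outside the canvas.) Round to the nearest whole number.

With the new element, Σw becomes 1 + 9 + 7 + 8 = 25.
x: need Σw·x = 25·281 = 7025. Existing = 1·317 + 9·31 + 7·305 = 2731. Remainder 4294 / 8 ≈ 536.75.
y: need Σw·y = 25·125 = 3125. Existing = 1·137 + 9·187 + 7·50 = 2170. Remainder 955 / 8 ≈ 119.38.

(537, 119)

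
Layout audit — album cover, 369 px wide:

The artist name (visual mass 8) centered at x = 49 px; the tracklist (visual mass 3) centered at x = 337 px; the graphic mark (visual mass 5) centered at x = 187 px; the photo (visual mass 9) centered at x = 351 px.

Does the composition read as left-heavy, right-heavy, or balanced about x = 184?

right-heavy

Total weight = 8 + 3 + 5 + 9 = 25.
x: (8·49 + 3·337 + 5·187 + 9·351) / 25 = 5497 / 25 ≈ 219.88
219.9 lies right of the midline 184, so the layout is right-heavy.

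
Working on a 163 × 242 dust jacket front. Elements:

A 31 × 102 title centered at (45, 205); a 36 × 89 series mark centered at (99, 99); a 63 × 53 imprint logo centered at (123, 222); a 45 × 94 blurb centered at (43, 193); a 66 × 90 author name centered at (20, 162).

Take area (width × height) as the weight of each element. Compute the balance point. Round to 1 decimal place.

(58.9, 175.4)

Areas: title 31·102 = 3162, series mark 36·89 = 3204, imprint logo 63·53 = 3339, blurb 45·94 = 4230, author name 66·90 = 5940. Total weight = 19875.
x-moment: 3162·45 + 3204·99 + 3339·123 + 4230·43 + 5940·20 = 1170873; centroid 1170873/19875 ≈ 58.91.
y-moment: 3162·205 + 3204·99 + 3339·222 + 4230·193 + 5940·162 = 3485334; centroid 3485334/19875 ≈ 175.36.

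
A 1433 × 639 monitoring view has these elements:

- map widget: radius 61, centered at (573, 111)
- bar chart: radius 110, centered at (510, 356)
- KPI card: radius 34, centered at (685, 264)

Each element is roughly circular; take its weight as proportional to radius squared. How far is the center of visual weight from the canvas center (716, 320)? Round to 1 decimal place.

≈ 181.9

Weights ∝ r²: map widget 61² = 3721, bar chart 110² = 12100, KPI card 34² = 1156; Σw = 16977.
x: (3721·573 + 12100·510 + 1156·685) / 16977 = 9094993 / 16977 ≈ 535.72
y: (3721·111 + 12100·356 + 1156·264) / 16977 = 5025815 / 16977 ≈ 296.04
Offset from (716, 320): Δx ≈ -180.28, Δy ≈ -23.96; distance = √(Δx² + Δy²) ≈ 181.86.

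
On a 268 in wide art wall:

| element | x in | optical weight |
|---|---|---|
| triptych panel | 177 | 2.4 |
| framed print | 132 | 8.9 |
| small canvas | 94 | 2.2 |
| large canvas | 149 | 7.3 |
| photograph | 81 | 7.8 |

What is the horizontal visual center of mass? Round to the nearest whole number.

Weights sum to 2.4 + 8.9 + 2.2 + 7.3 + 7.8 = 28.6.
x: (2.4·177 + 8.9·132 + 2.2·94 + 7.3·149 + 7.8·81) / 28.6 = 3525.9 / 28.6 ≈ 123.28

x ≈ 123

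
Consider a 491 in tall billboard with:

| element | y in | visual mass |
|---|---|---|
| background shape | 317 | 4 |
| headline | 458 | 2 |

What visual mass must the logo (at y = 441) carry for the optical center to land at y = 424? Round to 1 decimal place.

Existing Σw = 6 (4 + 2); existing moment 4·317 + 2·458 = 2184.
Set Σw·y/Σw = 424: (2184 + 441w) = 424·(6 + w).
Solving: w = (424·6 − 2184) / (441 − 424) = 360 / 17 ≈ 21.18.

w ≈ 21.2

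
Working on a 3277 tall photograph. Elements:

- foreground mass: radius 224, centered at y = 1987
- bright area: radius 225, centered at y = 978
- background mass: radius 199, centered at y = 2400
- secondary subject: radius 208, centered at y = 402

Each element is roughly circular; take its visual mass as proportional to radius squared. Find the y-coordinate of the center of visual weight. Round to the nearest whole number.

r² weights: foreground mass 224² = 50176, bright area 225² = 50625, background mass 199² = 39601, secondary subject 208² = 43264. Total = 183666.
Σw·y = 50176·1987 + 50625·978 + 39601·2400 + 43264·402 = 261645490, so ȳ = 261645490/183666 ≈ 1424.57.

y ≈ 1425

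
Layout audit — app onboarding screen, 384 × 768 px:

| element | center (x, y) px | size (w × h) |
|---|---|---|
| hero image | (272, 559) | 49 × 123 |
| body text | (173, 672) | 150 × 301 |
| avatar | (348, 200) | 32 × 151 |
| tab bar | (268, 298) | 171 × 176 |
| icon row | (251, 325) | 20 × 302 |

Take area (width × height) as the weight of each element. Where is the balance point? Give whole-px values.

Areas: hero image 49·123 = 6027, body text 150·301 = 45150, avatar 32·151 = 4832, tab bar 171·176 = 30096, icon row 20·302 = 6040. Total weight = 92145.
Σw·x = 6027·272 + 45150·173 + 4832·348 + 30096·268 + 6040·251 = 20713598, so x̄ = 20713598/92145 ≈ 224.79.
Σw·y = 6027·559 + 45150·672 + 4832·200 + 30096·298 + 6040·325 = 45607901, so ȳ = 45607901/92145 ≈ 494.96.

(225, 495)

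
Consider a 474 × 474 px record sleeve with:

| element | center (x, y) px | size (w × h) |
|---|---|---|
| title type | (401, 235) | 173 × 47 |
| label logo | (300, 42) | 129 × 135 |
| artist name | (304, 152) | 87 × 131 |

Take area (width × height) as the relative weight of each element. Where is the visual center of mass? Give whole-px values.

Areas: title type 173·47 = 8131, label logo 129·135 = 17415, artist name 87·131 = 11397. Total weight = 36943.
Σw·x = 8131·401 + 17415·300 + 11397·304 = 11949719, so x̄ = 11949719/36943 ≈ 323.46.
Σw·y = 8131·235 + 17415·42 + 11397·152 = 4374559, so ȳ = 4374559/36943 ≈ 118.41.

(323, 118)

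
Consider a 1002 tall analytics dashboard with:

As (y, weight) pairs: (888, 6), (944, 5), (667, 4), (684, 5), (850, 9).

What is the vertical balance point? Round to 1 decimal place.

Σw = 6 + 5 + 4 + 5 + 9 = 29.
y-moment: 6·888 + 5·944 + 4·667 + 5·684 + 9·850 = 23786; centroid 23786/29 ≈ 820.21.

y ≈ 820.2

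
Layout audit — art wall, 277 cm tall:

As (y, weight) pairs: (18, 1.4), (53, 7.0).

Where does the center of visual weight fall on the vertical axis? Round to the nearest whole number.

y ≈ 47

Total weight = 1.4 + 7.0 = 8.4.
y-moment: 1.4·18 + 7.0·53 = 396.2; centroid 396.2/8.4 ≈ 47.17.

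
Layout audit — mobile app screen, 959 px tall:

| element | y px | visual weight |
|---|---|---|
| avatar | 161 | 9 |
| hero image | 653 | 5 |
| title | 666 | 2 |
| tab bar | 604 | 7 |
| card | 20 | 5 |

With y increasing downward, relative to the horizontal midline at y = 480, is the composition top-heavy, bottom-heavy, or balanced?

Σw = 9 + 5 + 2 + 7 + 5 = 28.
y: (9·161 + 5·653 + 2·666 + 7·604 + 5·20) / 28 = 10374 / 28 ≈ 370.50
Since 370.5 is above (smaller y than) 480, the composition reads top-heavy.

top-heavy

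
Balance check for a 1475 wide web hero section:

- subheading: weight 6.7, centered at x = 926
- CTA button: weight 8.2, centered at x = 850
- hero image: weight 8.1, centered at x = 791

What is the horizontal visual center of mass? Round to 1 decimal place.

Weights sum to 6.7 + 8.2 + 8.1 = 23.0.
x-moment: 6.7·926 + 8.2·850 + 8.1·791 = 19581.3; centroid 19581.3/23.0 ≈ 851.36.

x ≈ 851.4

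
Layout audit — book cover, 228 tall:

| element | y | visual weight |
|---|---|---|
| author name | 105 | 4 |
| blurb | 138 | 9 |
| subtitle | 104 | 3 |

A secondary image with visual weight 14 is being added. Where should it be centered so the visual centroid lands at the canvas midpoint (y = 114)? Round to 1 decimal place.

y ≈ 103.3

New total weight: (4 + 9 + 3) + 14 = 30.
y: need Σw·y = 30·114 = 3420. Existing = 4·105 + 9·138 + 3·104 = 1974. Remainder 1446 / 14 ≈ 103.29.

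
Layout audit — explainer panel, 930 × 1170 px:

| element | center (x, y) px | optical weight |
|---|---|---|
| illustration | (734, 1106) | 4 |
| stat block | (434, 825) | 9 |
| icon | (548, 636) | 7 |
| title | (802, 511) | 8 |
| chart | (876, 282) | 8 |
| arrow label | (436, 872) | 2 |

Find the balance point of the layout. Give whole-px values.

Σw = 4 + 9 + 7 + 8 + 8 + 2 = 38.
Σw·x = 24974; x̄ = 24974/38 ≈ 657.21.
Σw·y = 24389; ȳ = 24389/38 ≈ 641.82.

(657, 642)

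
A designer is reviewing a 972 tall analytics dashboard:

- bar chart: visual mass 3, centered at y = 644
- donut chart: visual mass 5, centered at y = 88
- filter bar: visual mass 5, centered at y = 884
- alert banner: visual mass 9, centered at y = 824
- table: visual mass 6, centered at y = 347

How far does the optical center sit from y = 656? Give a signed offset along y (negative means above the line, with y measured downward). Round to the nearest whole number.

Σw = 3 + 5 + 5 + 9 + 6 = 28.
y-moment: 3·644 + 5·88 + 5·884 + 9·824 + 6·347 = 16290; centroid 16290/28 ≈ 581.79.
Difference: 581.79 − 656 ≈ -74.21.

≈ -74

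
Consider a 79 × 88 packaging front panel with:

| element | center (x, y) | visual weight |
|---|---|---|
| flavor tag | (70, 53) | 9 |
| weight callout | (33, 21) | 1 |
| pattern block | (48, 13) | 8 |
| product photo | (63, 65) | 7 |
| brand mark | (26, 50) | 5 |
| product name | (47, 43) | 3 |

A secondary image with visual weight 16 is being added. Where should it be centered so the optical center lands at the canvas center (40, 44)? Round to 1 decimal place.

With the secondary image, Σw becomes 9 + 1 + 8 + 7 + 5 + 3 + 16 = 49.
x: need Σw·x = 49·40 = 1960. Existing = 9·70 + 1·33 + 8·48 + 7·63 + 5·26 + 3·47 = 1759. Remainder 201 / 16 ≈ 12.56.
y: need Σw·y = 49·44 = 2156. Existing = 9·53 + 1·21 + 8·13 + 7·65 + 5·50 + 3·43 = 1436. Remainder 720 / 16 ≈ 45.00.

(12.6, 45.0)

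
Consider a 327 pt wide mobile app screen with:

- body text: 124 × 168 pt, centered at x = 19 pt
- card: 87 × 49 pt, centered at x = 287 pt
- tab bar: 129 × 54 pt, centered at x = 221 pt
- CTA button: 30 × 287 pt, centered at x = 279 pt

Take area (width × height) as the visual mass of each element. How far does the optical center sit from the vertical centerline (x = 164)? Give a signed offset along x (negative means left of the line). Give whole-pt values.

≈ -27 pt

Areas: body text 124·168 = 20832, card 87·49 = 4263, tab bar 129·54 = 6966, CTA button 30·287 = 8610. Total weight = 40671.
x-moment: 20832·19 + 4263·287 + 6966·221 + 8610·279 = 5560965; centroid 5560965/40671 ≈ 136.73.
Offset from x = 164: 136.73 − 164 ≈ -27.27.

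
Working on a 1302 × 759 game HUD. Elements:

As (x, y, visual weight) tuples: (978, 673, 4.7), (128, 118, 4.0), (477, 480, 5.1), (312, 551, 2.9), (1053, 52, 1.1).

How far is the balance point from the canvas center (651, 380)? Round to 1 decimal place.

Σw = 4.7 + 4.0 + 5.1 + 2.9 + 1.1 = 17.8.
x-moment: 4.7·978 + 4.0·128 + 5.1·477 + 2.9·312 + 1.1·1053 = 9604.4; centroid 9604.4/17.8 ≈ 539.57.
y-moment: 4.7·673 + 4.0·118 + 5.1·480 + 2.9·551 + 1.1·52 = 7738.2; centroid 7738.2/17.8 ≈ 434.73.
Relative to (651, 380): Δ = (-111.43, 54.73); |Δ| = √(-111.43² + 54.73²) ≈ 124.14.

≈ 124.1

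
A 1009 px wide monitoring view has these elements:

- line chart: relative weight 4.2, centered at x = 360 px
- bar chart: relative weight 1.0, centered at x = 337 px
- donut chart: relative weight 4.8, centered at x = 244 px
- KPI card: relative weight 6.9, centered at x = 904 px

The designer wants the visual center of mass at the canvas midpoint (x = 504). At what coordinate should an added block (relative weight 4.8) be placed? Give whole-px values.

x ≈ 350

After adding the added block, total weight = 4.2 + 1.0 + 4.8 + 6.9 + 4.8 = 21.7.
x: target moment 21.7×504 = 10936.8; current 4.2·360 + 1.0·337 + 4.8·244 + 6.9·904 = 9257.8; the added block supplies 1679.0, so x = 1679.0/4.8 ≈ 349.79.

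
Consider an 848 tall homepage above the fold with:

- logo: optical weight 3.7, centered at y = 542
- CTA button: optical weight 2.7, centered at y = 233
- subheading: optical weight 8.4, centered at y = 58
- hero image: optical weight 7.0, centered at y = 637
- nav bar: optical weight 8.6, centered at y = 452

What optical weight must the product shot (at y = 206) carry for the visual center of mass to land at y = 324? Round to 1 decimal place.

w ≈ 13.7

Fixed elements: Σw = 3.7 + 2.7 + 8.4 + 7.0 + 8.6 = 30.4, Σw·y = 3.7·542 + 2.7·233 + 8.4·58 + 7.0·637 + 8.6·452 = 11467.9.
Set Σw·y/Σw = 324: (11467.9 + 206w) = 324·(30.4 + w).
Rearranging, w·(206 − 324) = 324·30.4 − 11467.9 = -1618.3, so w ≈ -1618.3/-118 = 13.71.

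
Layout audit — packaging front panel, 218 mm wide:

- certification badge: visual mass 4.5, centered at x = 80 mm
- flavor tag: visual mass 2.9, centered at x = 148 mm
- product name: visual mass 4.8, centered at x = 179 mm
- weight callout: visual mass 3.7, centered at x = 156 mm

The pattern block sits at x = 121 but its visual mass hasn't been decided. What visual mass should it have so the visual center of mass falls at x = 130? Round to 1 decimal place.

w ≈ 17.6

Fixed elements: Σw = 4.5 + 2.9 + 4.8 + 3.7 = 15.9, Σw·x = 4.5·80 + 2.9·148 + 4.8·179 + 3.7·156 = 2225.6.
Balance at x = 130 requires (2225.6 + w·121) / (15.9 + w) = 130.
Rearranging, w·(121 − 130) = 130·15.9 − 2225.6 = -158.6, so w ≈ -158.6/-9 = 17.62.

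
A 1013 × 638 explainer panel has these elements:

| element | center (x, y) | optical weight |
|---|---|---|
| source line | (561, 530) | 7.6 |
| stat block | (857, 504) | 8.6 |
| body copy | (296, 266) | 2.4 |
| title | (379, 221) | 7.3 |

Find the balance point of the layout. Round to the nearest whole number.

Weights sum to 7.6 + 8.6 + 2.4 + 7.3 = 25.9.
x: (7.6·561 + 8.6·857 + 2.4·296 + 7.3·379) / 25.9 = 15110.9 / 25.9 ≈ 583.43
y: (7.6·530 + 8.6·504 + 2.4·266 + 7.3·221) / 25.9 = 10614.1 / 25.9 ≈ 409.81

(583, 410)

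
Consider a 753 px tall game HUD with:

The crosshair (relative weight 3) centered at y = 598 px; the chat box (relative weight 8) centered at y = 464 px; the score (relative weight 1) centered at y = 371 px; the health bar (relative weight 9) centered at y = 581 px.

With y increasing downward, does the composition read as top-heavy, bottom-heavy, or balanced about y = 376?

bottom-heavy

Weights sum to 3 + 8 + 1 + 9 = 21.
y: (3·598 + 8·464 + 1·371 + 9·581) / 21 = 11106 / 21 ≈ 528.86
528.9 lies below (larger y than) the midline 376, so the layout is bottom-heavy.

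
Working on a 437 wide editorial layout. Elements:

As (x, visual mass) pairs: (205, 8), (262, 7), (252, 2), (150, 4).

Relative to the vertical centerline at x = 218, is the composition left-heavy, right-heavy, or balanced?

Σw = 8 + 7 + 2 + 4 = 21.
Σw·x = 8·205 + 7·262 + 2·252 + 4·150 = 4578, so x̄ = 4578/21 ≈ 218.00.
218.00 = 218 exactly: balanced.

balanced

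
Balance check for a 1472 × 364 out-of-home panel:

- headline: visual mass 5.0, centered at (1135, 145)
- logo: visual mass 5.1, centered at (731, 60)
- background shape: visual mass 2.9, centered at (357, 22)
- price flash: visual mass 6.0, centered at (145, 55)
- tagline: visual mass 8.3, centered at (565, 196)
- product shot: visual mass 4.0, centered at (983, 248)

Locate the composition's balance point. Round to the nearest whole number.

Total weight = 5.0 + 5.1 + 2.9 + 6.0 + 8.3 + 4.0 = 31.3.
Σw·x = 5.0·1135 + 5.1·731 + 2.9·357 + 6.0·145 + 8.3·565 + 4.0·983 = 19929.9, so x̄ = 19929.9/31.3 ≈ 636.74.
Σw·y = 5.0·145 + 5.1·60 + 2.9·22 + 6.0·55 + 8.3·196 + 4.0·248 = 4043.6, so ȳ = 4043.6/31.3 ≈ 129.19.

(637, 129)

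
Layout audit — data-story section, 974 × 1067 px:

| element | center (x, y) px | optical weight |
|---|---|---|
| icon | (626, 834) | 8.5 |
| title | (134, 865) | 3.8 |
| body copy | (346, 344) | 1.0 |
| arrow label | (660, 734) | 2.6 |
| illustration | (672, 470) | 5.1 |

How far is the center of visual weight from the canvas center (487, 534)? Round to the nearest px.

≈ 189 px

Weights sum to 8.5 + 3.8 + 1.0 + 2.6 + 5.1 = 21.0.
x-moment: 8.5·626 + 3.8·134 + 1.0·346 + 2.6·660 + 5.1·672 = 11319.4; centroid 11319.4/21.0 ≈ 539.02.
y-moment: 8.5·834 + 3.8·865 + 1.0·344 + 2.6·734 + 5.1·470 = 15025.4; centroid 15025.4/21.0 ≈ 715.50.
Relative to (487, 534): Δ = (52.02, 181.50); |Δ| = √(52.02² + 181.50²) ≈ 188.80.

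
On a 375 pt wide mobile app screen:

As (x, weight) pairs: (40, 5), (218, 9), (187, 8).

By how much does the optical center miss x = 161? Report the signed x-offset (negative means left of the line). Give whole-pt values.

≈ 5 pt

Σw = 5 + 9 + 8 = 22.
x: (5·40 + 9·218 + 8·187) / 22 = 3658 / 22 ≈ 166.27
Difference: 166.27 − 161 ≈ 5.27.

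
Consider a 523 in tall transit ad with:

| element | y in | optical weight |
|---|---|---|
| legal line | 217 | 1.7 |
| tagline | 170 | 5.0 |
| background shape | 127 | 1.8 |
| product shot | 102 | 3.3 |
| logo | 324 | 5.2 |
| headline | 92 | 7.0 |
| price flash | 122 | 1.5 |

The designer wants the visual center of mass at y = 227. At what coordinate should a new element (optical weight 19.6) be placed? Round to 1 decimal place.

y ≈ 303.2

After adding the new element, total weight = 1.7 + 5.0 + 1.8 + 3.3 + 5.2 + 7.0 + 1.5 + 19.6 = 45.1.
y: target moment 45.1×227 = 10237.7; current 1.7·217 + 5.0·170 + 1.8·127 + 3.3·102 + 5.2·324 + 7.0·92 + 1.5·122 = 4295.9; the new element supplies 5941.8, so y = 5941.8/19.6 ≈ 303.15.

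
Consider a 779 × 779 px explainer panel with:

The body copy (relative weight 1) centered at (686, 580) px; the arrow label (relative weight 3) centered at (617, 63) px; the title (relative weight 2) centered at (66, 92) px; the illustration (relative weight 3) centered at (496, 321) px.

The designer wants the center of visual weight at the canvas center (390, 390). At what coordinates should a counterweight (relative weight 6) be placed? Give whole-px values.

(282, 656)

New total weight: (1 + 3 + 2 + 3) + 6 = 15.
x: need Σw·x = 15·390 = 5850. Existing = 1·686 + 3·617 + 2·66 + 3·496 = 4157. Remainder 1693 / 6 ≈ 282.17.
y: need Σw·y = 15·390 = 5850. Existing = 1·580 + 3·63 + 2·92 + 3·321 = 1916. Remainder 3934 / 6 ≈ 655.67.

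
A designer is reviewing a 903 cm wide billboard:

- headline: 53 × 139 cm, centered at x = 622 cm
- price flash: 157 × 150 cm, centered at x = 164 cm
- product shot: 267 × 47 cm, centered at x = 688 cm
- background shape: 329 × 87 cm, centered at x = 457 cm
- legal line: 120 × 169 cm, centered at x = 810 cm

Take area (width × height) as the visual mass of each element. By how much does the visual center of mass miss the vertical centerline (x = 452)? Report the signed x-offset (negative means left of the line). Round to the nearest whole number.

≈ 52 cm

Areas: headline 53·139 = 7367, price flash 157·150 = 23550, product shot 267·47 = 12549, background shape 329·87 = 28623, legal line 120·169 = 20280. Total weight = 92369.
x-moment: 7367·622 + 23550·164 + 12549·688 + 28623·457 + 20280·810 = 46585697; centroid 46585697/92369 ≈ 504.34.
Offset from x = 452: 504.34 − 452 ≈ 52.34.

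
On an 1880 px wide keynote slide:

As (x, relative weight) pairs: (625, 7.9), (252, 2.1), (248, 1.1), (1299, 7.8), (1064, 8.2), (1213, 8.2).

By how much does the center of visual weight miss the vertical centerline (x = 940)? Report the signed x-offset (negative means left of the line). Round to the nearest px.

≈ 39 px

Weights sum to 7.9 + 2.1 + 1.1 + 7.8 + 8.2 + 8.2 = 35.3.
x: (7.9·625 + 2.1·252 + 1.1·248 + 7.8·1299 + 8.2·1064 + 8.2·1213) / 35.3 = 34543.1 / 35.3 ≈ 978.56
Offset from x = 940: 978.56 − 940 ≈ 38.56.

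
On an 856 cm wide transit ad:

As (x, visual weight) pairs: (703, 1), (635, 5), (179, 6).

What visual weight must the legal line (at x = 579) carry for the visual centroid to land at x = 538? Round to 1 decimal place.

w ≈ 36.7

Fixed elements: Σw = 1 + 5 + 6 = 12, Σw·x = 1·703 + 5·635 + 6·179 = 4952.
For the centroid to hit 538: (4952 + w·579) / (12 + w) = 538.
Solving: w = (538·12 − 4952) / (579 − 538) = 1504 / 41 ≈ 36.68.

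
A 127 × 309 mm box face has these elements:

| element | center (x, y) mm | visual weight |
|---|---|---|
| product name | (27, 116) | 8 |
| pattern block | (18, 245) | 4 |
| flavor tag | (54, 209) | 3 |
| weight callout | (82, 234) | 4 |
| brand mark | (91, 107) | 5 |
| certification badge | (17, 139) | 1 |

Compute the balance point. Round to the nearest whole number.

Weights sum to 8 + 4 + 3 + 4 + 5 + 1 = 25.
x: moment 1250 / weight 25 ≈ 50.00
y: moment 4145 / weight 25 ≈ 165.80

(50, 166)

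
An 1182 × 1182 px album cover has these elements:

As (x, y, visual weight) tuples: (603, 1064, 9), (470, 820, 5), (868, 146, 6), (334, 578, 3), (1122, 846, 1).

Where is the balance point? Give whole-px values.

Total weight = 9 + 5 + 6 + 3 + 1 = 24.
x: (9·603 + 5·470 + 6·868 + 3·334 + 1·1122) / 24 = 15109 / 24 ≈ 629.54
y: (9·1064 + 5·820 + 6·146 + 3·578 + 1·846) / 24 = 17132 / 24 ≈ 713.83

(630, 714)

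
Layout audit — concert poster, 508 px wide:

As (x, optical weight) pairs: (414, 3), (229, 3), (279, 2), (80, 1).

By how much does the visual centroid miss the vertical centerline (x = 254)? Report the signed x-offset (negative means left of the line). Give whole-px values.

Total weight = 3 + 3 + 2 + 1 = 9.
x: (3·414 + 3·229 + 2·279 + 1·80) / 9 = 2567 / 9 ≈ 285.22
Offset from x = 254: 285.22 − 254 ≈ 31.22.

≈ 31 px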